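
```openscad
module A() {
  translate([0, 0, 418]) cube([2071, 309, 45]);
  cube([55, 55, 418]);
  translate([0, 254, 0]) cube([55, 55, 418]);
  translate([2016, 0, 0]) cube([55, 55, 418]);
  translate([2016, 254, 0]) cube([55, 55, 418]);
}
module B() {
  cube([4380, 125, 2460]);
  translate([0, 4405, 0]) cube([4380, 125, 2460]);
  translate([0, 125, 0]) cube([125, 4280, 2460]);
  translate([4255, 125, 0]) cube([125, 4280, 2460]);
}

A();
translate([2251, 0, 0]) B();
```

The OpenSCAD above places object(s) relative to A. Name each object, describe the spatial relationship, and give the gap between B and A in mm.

A is a bench. B is a house frame. The house frame is on the floor beside the bench on its +x side. The gap between the house frame and the bench is 180 mm.

The house frame's nearest face is 180 mm from the bench's +x face.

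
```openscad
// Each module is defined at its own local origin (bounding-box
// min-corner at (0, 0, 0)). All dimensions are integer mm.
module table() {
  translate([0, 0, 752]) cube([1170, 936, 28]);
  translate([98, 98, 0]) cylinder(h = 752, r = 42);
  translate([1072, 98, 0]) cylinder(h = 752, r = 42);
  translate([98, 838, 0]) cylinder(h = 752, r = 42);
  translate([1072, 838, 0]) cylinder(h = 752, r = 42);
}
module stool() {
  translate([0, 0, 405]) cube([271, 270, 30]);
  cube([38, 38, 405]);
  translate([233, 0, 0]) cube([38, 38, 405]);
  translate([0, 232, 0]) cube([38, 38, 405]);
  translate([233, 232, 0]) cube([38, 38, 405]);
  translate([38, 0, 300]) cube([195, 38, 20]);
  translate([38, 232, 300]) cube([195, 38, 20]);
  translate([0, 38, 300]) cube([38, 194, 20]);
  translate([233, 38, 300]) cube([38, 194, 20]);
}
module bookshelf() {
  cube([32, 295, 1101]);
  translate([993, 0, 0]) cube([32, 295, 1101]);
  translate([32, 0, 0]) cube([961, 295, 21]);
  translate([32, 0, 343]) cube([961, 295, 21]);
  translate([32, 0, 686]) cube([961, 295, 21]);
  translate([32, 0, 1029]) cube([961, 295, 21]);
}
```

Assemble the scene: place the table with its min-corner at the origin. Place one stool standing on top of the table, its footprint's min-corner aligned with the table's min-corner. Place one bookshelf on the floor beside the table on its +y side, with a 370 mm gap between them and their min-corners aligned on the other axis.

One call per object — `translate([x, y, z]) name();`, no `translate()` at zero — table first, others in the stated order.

table();
translate([0, 0, 780]) stool();
translate([0, 1306, 0]) bookshelf();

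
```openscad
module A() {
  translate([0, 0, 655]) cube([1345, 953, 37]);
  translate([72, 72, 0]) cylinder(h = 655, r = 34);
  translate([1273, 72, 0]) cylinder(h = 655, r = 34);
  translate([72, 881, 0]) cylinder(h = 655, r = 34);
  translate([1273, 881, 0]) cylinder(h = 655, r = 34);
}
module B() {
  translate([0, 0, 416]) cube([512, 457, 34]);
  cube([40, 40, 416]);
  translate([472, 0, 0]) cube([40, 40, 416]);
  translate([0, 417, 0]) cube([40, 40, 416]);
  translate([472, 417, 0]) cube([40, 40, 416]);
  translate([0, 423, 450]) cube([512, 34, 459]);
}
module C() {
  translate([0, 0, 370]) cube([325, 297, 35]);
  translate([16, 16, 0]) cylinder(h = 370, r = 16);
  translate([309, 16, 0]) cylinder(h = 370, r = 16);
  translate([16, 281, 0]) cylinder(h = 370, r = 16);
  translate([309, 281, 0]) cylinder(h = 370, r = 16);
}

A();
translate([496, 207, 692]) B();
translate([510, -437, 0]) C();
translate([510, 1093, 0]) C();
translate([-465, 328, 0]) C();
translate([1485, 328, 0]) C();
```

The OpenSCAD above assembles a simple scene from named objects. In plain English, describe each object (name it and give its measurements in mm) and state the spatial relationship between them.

A is a table with a 1345×953 mm rectangular top, 37 mm thick, top surface at z = 692 mm, supported by four round legs of 68 mm diameter, each leg's bounding box inset 38 mm from the nearest pair of top edges, running from the floor.

B is a chair: 512×457 mm seat, 34 mm thick, top at z = 450 mm, on four 40 mm square corner legs flush with the seat edges. A 34 mm thick backrest slab spans the full seat width, extending 459 mm above the seat top, its back face flush with the seat's +y edge.

C is a simple wooden stool: a rectangular seat 325 mm (x) by 297 mm (y), 35 mm thick, top face at z = 405 mm, on four round legs, each 32 mm in diameter. The legs rest on z = 0, each leg's axis is inset half a diameter from the nearest pair of seat edges (so the leg's bounding box is flush with the corner).

The chair is on top of the table. Four stools sit around the table at the −y, +y, −x, +x sides.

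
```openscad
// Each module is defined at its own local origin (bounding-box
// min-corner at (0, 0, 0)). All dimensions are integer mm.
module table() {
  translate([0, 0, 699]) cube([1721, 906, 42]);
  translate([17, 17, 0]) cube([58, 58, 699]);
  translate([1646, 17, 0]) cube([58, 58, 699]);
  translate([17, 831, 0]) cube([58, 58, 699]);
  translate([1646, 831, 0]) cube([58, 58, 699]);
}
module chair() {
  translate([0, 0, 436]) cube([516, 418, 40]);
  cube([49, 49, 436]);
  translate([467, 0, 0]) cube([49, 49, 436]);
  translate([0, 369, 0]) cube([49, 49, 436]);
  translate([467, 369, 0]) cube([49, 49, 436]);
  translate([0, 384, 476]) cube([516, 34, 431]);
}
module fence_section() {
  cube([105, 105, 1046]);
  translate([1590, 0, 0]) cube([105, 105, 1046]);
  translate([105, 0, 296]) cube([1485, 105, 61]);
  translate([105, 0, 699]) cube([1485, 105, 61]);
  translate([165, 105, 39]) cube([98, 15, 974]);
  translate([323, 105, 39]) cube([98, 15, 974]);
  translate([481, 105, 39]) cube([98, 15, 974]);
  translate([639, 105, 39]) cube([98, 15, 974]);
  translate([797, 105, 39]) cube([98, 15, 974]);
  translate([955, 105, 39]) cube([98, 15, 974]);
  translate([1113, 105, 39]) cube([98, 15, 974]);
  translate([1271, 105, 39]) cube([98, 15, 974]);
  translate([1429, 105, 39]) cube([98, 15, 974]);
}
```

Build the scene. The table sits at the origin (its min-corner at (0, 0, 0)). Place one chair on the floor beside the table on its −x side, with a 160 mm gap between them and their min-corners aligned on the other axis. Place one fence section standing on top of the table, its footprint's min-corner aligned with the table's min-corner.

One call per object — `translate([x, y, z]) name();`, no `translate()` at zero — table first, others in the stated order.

table();
translate([-676, 0, 0]) chair();
translate([0, 0, 741]) fence_section();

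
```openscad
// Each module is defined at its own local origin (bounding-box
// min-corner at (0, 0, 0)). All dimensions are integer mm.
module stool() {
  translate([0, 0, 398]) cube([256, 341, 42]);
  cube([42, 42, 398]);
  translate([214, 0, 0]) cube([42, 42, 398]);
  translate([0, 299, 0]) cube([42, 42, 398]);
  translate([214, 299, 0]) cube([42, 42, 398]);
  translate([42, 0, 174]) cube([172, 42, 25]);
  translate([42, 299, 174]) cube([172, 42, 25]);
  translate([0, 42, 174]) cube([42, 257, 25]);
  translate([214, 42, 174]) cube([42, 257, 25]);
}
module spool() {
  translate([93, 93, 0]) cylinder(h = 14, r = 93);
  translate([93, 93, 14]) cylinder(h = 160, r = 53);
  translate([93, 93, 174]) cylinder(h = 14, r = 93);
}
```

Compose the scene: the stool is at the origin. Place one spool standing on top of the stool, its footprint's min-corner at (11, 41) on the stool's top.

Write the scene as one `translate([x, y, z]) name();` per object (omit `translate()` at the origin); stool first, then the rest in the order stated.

stool();
translate([11, 41, 440]) spool();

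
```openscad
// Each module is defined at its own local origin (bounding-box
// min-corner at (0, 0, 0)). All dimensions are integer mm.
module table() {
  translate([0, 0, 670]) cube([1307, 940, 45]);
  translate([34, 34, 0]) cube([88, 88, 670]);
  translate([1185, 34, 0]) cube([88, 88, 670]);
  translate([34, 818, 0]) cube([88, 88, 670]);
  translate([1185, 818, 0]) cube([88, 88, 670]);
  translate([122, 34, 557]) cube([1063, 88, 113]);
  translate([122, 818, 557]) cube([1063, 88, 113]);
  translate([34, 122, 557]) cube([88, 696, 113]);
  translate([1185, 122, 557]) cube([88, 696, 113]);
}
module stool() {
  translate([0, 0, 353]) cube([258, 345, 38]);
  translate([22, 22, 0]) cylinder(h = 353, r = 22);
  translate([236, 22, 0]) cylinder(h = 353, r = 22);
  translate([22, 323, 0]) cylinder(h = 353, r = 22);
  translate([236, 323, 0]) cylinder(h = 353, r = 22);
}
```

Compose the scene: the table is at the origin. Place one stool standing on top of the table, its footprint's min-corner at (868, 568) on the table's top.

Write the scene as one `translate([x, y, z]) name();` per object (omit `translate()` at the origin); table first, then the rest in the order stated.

table();
translate([868, 568, 715]) stool();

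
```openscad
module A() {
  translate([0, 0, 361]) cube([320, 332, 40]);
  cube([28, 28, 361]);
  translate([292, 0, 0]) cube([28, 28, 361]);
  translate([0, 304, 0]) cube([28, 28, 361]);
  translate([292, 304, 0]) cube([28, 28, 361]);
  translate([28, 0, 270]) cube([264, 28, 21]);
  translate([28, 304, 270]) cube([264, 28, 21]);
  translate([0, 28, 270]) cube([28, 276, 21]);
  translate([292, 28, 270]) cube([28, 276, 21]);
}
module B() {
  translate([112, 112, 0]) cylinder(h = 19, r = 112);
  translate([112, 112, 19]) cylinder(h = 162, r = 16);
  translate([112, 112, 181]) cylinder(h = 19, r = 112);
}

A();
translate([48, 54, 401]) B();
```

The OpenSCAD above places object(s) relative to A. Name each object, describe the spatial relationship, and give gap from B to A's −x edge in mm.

A is a stool. B is a spool. The spool is on top of the stool, centred. The gap from the spool to the stool's −x edge is 48 mm.

The spool's min-x is at 48; the stool's min-x is 0; gap = 48 mm.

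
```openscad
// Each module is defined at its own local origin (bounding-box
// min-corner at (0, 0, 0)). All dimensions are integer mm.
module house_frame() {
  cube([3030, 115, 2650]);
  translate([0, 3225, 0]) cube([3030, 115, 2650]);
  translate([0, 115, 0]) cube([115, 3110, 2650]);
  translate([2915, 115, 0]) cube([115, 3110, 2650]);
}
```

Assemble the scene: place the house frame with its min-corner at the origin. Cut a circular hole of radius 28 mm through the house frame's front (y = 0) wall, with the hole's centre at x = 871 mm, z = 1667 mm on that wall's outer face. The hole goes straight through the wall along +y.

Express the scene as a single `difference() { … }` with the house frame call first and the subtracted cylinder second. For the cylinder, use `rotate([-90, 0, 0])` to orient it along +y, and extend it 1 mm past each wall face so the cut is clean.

difference() {
  house_frame();
  translate([871, -1, 1667]) rotate([-90, 0, 0]) cylinder(h = 117, r = 28);
}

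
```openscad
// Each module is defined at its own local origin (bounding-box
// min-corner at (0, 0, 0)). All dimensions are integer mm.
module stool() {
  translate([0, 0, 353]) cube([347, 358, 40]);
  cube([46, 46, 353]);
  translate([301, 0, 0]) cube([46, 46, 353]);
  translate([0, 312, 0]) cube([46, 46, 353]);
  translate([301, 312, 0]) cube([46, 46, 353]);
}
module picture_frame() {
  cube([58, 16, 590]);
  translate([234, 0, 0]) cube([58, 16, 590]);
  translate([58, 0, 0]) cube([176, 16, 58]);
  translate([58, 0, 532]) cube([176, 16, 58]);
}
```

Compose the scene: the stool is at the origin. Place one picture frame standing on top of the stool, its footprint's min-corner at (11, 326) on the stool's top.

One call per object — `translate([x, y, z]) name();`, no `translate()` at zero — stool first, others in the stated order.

stool();
translate([11, 326, 393]) picture_frame();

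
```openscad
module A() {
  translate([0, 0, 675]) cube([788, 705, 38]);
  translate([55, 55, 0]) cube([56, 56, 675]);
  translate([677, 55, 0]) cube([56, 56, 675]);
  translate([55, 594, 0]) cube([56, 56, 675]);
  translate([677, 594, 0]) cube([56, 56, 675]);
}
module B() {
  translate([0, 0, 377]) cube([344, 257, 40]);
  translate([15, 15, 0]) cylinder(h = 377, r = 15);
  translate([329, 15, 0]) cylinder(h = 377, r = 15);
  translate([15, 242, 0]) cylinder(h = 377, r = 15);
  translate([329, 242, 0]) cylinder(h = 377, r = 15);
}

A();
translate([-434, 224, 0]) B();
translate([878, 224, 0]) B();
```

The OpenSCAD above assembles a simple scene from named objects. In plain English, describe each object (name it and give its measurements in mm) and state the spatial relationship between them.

A is a rectangular dining table. The top is 788×705×38 mm with its upper surface at z = 713 mm. It stands on four 56×56 mm square legs, each inset 55 mm from the nearest pair of top edges, running from the floor to the underside of the top.

B is a simple wooden stool: a rectangular seat 344 mm (x) by 257 mm (y), 40 mm thick, top face at z = 417 mm, on four round legs, each 30 mm in diameter. The legs rest on z = 0, each leg's axis is inset half a diameter from the nearest pair of seat edges (so the leg's bounding box is flush with the corner).

Two stools sit around the table at the −x, +x sides.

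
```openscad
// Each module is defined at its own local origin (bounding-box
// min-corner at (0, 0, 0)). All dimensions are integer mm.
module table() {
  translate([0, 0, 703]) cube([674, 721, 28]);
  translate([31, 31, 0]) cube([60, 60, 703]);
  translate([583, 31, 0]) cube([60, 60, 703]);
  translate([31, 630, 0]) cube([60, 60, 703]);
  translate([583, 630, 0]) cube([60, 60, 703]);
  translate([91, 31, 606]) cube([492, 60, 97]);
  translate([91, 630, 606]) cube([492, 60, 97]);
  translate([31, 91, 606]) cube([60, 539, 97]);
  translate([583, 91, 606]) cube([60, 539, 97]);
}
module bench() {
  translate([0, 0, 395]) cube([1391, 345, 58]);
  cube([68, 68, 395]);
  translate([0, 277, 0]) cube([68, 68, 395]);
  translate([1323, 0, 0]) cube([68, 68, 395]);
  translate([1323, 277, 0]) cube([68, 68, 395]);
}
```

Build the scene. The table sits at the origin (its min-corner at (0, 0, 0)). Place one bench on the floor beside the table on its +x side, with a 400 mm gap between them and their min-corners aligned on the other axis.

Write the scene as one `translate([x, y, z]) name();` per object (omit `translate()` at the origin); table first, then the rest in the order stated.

table();
translate([1074, 0, 0]) bench();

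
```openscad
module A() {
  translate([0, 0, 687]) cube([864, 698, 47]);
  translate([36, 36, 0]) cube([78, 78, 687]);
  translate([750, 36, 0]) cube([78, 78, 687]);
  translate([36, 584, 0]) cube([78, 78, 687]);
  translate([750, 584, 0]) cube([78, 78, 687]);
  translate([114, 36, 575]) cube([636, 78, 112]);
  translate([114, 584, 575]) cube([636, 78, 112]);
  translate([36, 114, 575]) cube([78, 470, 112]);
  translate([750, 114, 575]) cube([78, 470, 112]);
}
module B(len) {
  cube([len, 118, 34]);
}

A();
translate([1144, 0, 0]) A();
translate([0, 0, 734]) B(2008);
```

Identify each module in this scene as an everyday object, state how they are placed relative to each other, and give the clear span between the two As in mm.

Second table starts at x = 1144; first ends at x = 864; clear span = 1144 − 864 = 280 mm.

A is a table. B is a beam. A beam spans the tops of two tables. The clear span between the two tables is 280 mm.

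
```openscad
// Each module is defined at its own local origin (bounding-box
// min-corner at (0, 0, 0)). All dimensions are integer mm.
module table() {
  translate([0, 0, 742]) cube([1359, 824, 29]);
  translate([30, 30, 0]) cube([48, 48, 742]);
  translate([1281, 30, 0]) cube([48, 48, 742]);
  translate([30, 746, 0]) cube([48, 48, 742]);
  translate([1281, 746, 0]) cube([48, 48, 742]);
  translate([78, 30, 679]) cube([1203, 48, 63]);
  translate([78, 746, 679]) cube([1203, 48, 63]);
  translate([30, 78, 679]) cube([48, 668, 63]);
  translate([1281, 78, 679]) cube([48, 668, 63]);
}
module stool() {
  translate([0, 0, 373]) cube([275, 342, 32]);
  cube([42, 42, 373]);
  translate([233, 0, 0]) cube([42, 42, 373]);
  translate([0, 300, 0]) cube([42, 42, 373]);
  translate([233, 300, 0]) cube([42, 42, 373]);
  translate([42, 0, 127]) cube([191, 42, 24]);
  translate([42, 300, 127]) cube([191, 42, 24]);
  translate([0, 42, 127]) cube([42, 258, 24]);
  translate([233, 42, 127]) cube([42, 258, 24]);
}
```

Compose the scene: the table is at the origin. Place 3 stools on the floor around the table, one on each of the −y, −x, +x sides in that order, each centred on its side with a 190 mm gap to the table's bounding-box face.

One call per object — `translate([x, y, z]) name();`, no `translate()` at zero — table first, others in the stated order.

table();
translate([542, -532, 0]) stool();
translate([-465, 241, 0]) stool();
translate([1549, 241, 0]) stool();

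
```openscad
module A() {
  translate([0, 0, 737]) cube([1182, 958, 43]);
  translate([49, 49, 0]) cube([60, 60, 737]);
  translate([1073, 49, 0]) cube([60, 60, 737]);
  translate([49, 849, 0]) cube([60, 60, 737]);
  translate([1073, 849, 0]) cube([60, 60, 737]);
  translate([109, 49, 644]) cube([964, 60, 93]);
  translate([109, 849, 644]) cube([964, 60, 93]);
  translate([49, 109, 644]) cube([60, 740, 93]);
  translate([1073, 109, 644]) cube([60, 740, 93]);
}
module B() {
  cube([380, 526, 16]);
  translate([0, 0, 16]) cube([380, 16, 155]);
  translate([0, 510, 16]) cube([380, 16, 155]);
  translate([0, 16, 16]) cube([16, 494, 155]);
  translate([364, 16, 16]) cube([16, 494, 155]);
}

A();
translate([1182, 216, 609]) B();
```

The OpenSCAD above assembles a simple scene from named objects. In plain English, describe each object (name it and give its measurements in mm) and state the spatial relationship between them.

A is a rectangular dining table. The top is 1182×958×43 mm with its upper surface at z = 780 mm. It stands on four 60×60 mm square legs, each inset 49 mm from the nearest pair of top edges, running from the floor to the underside of the top. Four apron rails, 60 mm thick and 93 mm tall, run between adjacent legs with their top edges flush with the underside of the top and their outer faces flush with the legs' outer faces.

B is an open storage box with external size 380×526×171 mm and wall thickness 16 mm (the base is also 16 mm thick). The base covers the whole footprint; the four walls stand on the base, with the y-facing walls full-width and the x-facing walls fitting between their inner faces.

The open box is beside the table with their tops flush at z = 780.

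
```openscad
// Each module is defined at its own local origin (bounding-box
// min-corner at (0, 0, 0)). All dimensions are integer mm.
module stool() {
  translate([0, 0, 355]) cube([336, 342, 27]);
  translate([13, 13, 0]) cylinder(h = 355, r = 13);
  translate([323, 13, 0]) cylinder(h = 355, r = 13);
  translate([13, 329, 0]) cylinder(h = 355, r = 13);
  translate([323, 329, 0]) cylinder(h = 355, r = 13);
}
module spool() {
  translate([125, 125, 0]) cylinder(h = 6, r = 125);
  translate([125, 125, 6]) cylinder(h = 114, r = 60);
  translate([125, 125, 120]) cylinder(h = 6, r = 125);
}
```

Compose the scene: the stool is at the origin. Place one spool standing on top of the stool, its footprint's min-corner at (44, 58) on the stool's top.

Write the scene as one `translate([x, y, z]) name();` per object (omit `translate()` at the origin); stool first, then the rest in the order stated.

stool();
translate([44, 58, 382]) spool();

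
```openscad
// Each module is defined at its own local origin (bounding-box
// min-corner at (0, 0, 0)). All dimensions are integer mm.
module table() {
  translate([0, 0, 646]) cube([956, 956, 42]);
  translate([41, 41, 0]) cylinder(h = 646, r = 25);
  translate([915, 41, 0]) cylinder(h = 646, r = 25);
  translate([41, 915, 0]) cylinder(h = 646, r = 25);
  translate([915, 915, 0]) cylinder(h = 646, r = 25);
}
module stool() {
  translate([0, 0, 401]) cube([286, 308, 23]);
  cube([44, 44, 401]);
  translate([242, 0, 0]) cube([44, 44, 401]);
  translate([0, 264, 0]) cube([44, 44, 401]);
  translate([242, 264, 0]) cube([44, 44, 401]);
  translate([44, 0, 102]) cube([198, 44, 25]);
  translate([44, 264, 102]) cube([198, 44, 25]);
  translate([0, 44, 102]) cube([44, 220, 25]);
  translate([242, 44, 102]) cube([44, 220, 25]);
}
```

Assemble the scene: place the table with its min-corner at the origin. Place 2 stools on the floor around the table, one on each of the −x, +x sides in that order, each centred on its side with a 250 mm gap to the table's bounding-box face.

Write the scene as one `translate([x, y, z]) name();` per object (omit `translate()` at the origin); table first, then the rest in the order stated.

table();
translate([-536, 324, 0]) stool();
translate([1206, 324, 0]) stool();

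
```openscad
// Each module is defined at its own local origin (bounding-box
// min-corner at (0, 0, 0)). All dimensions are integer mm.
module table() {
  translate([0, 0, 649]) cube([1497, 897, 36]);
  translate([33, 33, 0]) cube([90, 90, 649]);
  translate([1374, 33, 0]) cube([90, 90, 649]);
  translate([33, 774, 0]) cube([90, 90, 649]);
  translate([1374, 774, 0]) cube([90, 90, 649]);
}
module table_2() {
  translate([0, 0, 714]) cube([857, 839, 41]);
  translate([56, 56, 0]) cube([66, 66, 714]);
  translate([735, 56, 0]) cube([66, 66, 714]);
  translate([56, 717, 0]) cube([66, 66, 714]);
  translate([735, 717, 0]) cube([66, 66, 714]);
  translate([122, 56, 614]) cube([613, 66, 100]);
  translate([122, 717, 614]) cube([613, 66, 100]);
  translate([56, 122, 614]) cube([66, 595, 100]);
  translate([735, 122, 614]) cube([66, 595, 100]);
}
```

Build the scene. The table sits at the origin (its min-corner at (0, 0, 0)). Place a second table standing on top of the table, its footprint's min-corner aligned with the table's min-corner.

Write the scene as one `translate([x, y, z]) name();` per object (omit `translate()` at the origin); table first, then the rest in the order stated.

table();
translate([0, 0, 685]) table_2();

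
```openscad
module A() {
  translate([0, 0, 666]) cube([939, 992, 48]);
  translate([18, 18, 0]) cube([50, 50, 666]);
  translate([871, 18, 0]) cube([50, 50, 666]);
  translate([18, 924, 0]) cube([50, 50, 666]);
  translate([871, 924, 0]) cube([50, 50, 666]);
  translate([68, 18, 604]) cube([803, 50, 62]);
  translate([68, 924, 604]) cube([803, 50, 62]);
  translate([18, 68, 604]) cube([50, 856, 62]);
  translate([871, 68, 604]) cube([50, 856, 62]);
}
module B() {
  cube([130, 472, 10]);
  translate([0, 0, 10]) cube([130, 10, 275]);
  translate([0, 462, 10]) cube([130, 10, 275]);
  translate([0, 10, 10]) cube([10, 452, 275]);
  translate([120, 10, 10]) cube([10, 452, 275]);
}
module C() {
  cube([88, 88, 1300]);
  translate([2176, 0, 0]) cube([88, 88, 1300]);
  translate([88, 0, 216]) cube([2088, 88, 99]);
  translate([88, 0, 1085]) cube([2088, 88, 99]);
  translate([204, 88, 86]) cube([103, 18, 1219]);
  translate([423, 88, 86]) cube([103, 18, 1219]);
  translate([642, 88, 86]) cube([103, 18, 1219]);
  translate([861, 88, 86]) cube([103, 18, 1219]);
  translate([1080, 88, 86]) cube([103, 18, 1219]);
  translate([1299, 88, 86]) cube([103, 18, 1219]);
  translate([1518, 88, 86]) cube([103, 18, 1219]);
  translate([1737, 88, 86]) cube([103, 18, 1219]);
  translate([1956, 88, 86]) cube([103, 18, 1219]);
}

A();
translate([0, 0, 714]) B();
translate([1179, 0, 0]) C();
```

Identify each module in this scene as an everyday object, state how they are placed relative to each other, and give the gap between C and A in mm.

A is a table. B is an open box. C is a fence section. The open box is on top of the table. The fence section is on the floor beside the table on its +x side. The gap between the fence section and the table is 240 mm.

The fence section's nearest face is 240 mm from the table's +x face.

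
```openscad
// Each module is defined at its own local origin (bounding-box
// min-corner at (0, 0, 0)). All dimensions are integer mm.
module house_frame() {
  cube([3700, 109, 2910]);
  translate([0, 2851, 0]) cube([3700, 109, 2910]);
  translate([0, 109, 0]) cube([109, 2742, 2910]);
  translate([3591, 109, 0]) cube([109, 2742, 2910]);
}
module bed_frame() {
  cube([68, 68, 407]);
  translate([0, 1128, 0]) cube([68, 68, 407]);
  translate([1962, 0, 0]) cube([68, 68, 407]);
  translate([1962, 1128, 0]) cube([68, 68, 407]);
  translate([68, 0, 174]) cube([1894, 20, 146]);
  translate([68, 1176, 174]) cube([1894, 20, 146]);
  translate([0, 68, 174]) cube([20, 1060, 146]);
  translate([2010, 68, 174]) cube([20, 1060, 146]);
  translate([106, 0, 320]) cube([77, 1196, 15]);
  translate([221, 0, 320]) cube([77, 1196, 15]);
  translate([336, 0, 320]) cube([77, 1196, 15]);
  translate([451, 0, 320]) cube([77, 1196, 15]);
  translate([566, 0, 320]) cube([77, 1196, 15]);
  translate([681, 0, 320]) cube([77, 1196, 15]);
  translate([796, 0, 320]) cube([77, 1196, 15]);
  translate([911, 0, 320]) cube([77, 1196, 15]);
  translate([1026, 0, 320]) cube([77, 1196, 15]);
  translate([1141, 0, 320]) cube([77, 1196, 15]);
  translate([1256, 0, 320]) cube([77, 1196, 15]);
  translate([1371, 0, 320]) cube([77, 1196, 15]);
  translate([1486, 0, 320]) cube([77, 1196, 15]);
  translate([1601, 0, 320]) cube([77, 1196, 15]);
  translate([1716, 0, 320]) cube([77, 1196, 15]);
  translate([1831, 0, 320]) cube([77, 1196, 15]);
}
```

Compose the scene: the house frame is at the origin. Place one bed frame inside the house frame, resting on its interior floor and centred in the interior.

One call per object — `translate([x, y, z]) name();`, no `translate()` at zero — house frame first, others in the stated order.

house_frame();
translate([835, 882, 0]) bed_frame();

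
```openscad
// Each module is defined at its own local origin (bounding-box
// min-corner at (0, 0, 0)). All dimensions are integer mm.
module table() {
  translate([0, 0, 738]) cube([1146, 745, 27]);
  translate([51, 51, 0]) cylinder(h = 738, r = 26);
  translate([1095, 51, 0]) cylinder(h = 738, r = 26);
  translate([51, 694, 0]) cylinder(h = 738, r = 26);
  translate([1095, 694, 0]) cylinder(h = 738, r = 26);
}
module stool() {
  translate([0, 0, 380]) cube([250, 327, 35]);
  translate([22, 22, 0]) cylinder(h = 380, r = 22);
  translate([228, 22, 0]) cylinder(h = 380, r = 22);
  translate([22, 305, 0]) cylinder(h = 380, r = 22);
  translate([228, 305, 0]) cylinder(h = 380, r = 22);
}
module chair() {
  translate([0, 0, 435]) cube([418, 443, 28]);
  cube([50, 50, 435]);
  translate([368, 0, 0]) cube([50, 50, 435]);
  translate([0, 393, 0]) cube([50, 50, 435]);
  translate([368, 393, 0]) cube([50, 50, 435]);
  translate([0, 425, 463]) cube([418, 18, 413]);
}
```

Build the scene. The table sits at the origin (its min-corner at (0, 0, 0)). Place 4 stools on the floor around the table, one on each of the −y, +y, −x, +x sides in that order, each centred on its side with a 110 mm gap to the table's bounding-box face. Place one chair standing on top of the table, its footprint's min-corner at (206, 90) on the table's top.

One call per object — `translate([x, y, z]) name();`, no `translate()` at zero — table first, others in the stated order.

table();
translate([448, -437, 0]) stool();
translate([448, 855, 0]) stool();
translate([-360, 209, 0]) stool();
translate([1256, 209, 0]) stool();
translate([206, 90, 765]) chair();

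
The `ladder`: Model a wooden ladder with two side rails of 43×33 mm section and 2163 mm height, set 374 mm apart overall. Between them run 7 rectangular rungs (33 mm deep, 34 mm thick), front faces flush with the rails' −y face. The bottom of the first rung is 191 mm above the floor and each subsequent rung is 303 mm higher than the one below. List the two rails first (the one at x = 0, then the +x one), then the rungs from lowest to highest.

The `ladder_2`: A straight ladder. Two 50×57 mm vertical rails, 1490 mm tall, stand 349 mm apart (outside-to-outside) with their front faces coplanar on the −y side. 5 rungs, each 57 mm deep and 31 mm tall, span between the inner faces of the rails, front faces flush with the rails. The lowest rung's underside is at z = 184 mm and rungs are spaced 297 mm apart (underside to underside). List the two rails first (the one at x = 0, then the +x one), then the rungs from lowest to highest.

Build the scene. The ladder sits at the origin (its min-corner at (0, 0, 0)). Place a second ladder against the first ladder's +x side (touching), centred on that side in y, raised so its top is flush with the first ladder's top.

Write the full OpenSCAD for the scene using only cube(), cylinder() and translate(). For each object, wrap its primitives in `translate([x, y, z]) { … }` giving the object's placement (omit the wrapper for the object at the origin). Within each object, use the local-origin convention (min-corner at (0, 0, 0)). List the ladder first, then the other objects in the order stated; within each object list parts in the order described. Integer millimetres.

cube([43, 33, 2163]);
translate([331, 0, 0]) cube([43, 33, 2163]);
translate([43, 0, 191]) cube([288, 33, 34]);
translate([43, 0, 494]) cube([288, 33, 34]);
translate([43, 0, 797]) cube([288, 33, 34]);
translate([43, 0, 1100]) cube([288, 33, 34]);
translate([43, 0, 1403]) cube([288, 33, 34]);
translate([43, 0, 1706]) cube([288, 33, 34]);
translate([43, 0, 2009]) cube([288, 33, 34]);
translate([374, -12, 673]) {
  cube([50, 57, 1490]);
  translate([299, 0, 0]) cube([50, 57, 1490]);
  translate([50, 0, 184]) cube([249, 57, 31]);
  translate([50, 0, 481]) cube([249, 57, 31]);
  translate([50, 0, 778]) cube([249, 57, 31]);
  translate([50, 0, 1075]) cube([249, 57, 31]);
  translate([50, 0, 1372]) cube([249, 57, 31]);
}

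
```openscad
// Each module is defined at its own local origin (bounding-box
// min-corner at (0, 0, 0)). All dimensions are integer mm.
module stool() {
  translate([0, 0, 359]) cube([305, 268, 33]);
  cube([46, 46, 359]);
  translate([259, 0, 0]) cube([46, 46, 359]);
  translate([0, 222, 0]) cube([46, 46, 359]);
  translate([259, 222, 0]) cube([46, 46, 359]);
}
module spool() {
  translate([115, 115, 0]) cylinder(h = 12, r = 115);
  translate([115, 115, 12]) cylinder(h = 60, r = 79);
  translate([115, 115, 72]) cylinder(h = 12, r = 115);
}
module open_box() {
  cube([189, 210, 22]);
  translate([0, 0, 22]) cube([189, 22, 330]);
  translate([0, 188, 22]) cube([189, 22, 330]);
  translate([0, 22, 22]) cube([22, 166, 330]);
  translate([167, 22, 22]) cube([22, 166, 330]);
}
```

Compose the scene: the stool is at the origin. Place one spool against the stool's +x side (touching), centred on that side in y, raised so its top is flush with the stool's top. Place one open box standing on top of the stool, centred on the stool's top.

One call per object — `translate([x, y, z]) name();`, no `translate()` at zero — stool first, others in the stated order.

stool();
translate([305, 19, 308]) spool();
translate([58, 29, 392]) open_box();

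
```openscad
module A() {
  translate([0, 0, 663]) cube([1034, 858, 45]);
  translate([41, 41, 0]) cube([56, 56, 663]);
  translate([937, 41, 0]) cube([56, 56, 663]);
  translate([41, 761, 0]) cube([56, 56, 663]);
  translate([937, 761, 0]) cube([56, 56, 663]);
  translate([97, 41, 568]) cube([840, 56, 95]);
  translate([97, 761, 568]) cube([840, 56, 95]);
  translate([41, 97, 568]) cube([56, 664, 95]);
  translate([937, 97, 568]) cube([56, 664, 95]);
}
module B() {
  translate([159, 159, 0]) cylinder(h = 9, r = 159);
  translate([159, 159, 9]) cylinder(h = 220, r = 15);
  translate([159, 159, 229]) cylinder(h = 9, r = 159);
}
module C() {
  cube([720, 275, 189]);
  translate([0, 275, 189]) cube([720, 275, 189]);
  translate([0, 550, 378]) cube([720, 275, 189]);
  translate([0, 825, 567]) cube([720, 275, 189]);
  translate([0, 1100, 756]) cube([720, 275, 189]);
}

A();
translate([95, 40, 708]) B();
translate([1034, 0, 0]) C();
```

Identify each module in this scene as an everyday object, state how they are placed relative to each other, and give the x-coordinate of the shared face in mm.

A is a table. B is a spool. C is a staircase. The spool is on top of the table. The staircase is against the table's +x side, with their −y faces flush. The x-coordinate of the shared face is 1034 mm.

The table's +x face and the staircase's −x face are both at x = 1034 mm.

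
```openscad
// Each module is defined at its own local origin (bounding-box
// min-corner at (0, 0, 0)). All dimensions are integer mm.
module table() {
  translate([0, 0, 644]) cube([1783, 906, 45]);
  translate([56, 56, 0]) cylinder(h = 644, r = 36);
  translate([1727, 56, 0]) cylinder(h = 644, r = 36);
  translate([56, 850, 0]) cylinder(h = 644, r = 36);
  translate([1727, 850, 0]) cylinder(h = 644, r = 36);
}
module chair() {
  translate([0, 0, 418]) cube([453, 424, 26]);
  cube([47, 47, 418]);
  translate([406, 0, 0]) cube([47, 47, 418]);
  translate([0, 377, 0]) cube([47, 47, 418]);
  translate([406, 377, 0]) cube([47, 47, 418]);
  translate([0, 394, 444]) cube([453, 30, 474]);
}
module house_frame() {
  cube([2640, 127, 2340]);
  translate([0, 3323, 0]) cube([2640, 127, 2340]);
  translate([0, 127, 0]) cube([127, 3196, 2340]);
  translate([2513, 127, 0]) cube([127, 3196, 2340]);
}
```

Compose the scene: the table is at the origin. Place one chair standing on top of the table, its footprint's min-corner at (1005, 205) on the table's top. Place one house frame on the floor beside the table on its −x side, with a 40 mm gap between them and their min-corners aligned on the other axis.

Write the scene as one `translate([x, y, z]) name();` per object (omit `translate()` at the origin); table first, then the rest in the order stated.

table();
translate([1005, 205, 689]) chair();
translate([-2680, 0, 0]) house_frame();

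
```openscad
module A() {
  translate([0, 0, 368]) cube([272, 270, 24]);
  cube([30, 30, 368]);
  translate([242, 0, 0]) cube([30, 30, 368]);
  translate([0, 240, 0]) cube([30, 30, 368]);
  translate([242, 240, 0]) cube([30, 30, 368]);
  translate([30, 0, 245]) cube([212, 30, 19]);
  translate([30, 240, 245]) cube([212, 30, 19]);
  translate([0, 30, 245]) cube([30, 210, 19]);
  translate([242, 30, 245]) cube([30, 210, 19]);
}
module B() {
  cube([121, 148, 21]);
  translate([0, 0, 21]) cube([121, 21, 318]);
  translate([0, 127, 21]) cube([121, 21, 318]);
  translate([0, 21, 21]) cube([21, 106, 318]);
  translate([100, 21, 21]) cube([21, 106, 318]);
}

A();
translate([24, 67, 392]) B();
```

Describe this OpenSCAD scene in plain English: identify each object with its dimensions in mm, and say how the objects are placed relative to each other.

A is a four-legged stool. The seat is 272×270 mm, 24 mm thick, top at z = 392 mm. It stands on four square legs, each 30×30 mm in cross-section, from z = 0 to the seat underside, each flush with a corner of the seat. Four stretchers, 30 mm wide and 19 mm tall, connect adjacent legs with their undersides at z = 245 mm, each running between the inner faces of the legs it joins and aligned with the legs' outer faces on the other axis.

B is an open-topped rectangular box: outside dimensions 121×148×339 mm, with a uniform wall and base thickness of 21 mm. The base is a full 121×148 slab on the floor; four walls sit on top of the base. The front and back walls (the −y and +y sides) span the full width; the two side walls fit between them.

The open box is on top of the stool.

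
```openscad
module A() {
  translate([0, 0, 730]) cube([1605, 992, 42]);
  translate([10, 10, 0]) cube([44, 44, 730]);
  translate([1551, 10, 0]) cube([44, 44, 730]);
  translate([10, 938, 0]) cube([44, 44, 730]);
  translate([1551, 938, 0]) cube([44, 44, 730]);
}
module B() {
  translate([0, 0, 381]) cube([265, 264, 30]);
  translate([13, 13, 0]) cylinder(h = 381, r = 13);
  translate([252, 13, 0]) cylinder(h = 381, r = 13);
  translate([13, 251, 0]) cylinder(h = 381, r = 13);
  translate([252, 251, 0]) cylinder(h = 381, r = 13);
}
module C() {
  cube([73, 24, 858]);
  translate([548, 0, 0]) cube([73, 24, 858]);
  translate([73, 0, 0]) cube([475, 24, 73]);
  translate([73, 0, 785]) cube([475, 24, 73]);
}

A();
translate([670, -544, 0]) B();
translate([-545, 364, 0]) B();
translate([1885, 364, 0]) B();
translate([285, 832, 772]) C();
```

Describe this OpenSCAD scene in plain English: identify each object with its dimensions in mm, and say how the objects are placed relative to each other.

A is a table: top 1605 mm (x) × 992 mm (y), 42 mm thick, upper face at z = 772 mm, on four 44×44 mm square legs, each inset 10 mm from the nearest pair of top edges, running from z = 0 to the bottom of the top.

B is a simple wooden stool: a rectangular seat 265 mm (x) by 264 mm (y), 30 mm thick, top face at z = 411 mm, on four round legs, each 26 mm in diameter. The legs rest on z = 0, each leg's axis is inset half a diameter from the nearest pair of seat edges (so the leg's bounding box is flush with the corner).

C is a rectangular picture frame lying in the x–z plane (depth along y). The opening is 475 mm wide (x) by 712 mm tall (z), surrounded by a border 73 mm wide on all four sides. The frame is 24 mm deep and is made of two full-height vertical stiles with two horizontal rails fitted between them.

Three stools sit around the table at the −y, −x, +x sides. The picture frame is on top of the table.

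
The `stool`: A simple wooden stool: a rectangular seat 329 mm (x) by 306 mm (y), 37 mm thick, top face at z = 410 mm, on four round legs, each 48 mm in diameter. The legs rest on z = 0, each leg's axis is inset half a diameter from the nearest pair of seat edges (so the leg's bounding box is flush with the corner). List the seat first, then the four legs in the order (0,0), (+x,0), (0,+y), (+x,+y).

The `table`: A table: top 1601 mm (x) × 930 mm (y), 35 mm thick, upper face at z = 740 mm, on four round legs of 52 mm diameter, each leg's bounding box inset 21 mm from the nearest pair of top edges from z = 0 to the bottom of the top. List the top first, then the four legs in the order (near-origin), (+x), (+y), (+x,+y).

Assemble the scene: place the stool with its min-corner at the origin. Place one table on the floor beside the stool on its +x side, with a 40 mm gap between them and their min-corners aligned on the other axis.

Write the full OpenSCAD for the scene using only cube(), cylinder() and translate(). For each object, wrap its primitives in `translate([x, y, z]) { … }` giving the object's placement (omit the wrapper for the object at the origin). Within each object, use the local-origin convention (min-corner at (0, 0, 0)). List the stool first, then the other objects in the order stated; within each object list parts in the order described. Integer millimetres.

translate([0, 0, 373]) cube([329, 306, 37]);
translate([24, 24, 0]) cylinder(h = 373, r = 24);
translate([305, 24, 0]) cylinder(h = 373, r = 24);
translate([24, 282, 0]) cylinder(h = 373, r = 24);
translate([305, 282, 0]) cylinder(h = 373, r = 24);
translate([369, 0, 0]) {
  translate([0, 0, 705]) cube([1601, 930, 35]);
  translate([47, 47, 0]) cylinder(h = 705, r = 26);
  translate([1554, 47, 0]) cylinder(h = 705, r = 26);
  translate([47, 883, 0]) cylinder(h = 705, r = 26);
  translate([1554, 883, 0]) cylinder(h = 705, r = 26);
}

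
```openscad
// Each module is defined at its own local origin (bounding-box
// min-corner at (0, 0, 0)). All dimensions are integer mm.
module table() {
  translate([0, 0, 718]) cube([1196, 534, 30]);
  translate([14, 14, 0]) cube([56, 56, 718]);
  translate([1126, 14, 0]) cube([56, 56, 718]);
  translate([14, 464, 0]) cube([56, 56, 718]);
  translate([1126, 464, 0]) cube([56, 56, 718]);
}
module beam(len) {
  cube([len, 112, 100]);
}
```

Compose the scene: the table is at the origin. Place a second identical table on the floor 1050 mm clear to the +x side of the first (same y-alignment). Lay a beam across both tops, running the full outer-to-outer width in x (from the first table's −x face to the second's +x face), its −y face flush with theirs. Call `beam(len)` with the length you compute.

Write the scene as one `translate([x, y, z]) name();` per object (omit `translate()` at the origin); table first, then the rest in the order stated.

table();
translate([2246, 0, 0]) table();
translate([0, 0, 748]) beam(3442);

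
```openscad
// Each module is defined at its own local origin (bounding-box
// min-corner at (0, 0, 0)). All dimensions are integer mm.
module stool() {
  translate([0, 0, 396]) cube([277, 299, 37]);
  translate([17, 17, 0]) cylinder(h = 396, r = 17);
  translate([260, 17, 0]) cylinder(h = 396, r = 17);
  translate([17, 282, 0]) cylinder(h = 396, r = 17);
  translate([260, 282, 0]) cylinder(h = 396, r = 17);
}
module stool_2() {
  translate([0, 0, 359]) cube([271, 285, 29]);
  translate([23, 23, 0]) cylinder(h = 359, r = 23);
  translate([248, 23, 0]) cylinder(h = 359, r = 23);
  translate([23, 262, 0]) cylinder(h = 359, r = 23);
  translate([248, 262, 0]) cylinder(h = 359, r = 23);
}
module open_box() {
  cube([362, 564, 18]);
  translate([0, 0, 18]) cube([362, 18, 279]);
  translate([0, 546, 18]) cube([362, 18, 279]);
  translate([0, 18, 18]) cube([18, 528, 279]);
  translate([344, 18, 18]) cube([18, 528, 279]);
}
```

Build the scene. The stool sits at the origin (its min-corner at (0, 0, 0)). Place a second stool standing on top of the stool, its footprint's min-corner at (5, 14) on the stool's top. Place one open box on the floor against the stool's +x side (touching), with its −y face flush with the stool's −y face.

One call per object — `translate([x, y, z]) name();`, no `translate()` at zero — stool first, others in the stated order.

stool();
translate([5, 14, 433]) stool_2();
translate([277, 0, 0]) open_box();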